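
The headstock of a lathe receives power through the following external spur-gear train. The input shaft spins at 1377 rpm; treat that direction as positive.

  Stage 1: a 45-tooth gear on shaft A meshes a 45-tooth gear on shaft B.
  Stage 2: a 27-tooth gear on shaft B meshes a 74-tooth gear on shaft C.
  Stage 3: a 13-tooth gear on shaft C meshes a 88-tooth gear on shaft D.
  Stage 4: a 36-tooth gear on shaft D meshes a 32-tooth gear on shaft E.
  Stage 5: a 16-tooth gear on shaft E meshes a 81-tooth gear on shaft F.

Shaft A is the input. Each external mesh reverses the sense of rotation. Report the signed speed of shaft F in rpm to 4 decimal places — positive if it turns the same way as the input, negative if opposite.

-16.4936 rpm (opposite to input, |ω| = 16.4936 rpm)

Stage 1 [45T→45T]: ω = 1377.0000×45/45 = 1377.0000 rpm, dir flips to −; running = −1377.0000
Stage 2 [27T→74T]: ω = 1377.0000×27/74 = 502.4189 rpm, dir flips to +; running = +502.4189
Stage 3 [13T→88T]: ω = 502.4189×13/88 = 74.2210 rpm, dir flips to −; running = −74.2210
Stage 4 [36T→32T]: ω = 74.2210×36/32 = 83.4986 rpm, dir flips to +; running = +83.4986
Stage 5 [16T→81T]: ω = 83.4986×16/81 = 16.4936 rpm, dir flips to −; running = −16.4936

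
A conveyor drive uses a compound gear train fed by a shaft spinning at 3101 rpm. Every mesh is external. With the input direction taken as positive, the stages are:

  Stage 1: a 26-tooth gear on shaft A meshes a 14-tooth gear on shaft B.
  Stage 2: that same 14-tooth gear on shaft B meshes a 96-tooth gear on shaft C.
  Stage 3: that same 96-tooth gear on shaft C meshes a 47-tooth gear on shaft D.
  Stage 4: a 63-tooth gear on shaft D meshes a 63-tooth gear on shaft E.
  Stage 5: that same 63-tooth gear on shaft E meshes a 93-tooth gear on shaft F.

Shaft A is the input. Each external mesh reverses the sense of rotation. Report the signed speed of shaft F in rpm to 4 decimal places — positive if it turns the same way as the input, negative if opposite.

Stage 1 [26T→14T]: ω = 3101.0000×26/14 = 5759.0000 rpm, dir flips to −; running = −5759.0000
Stage 2 [14T→96T]: ω = 5759.0000×14/96 = 839.8542 rpm, dir flips to +; running = +839.8542
Stage 3 [96T→47T]: ω = 839.8542×96/47 = 1715.4468 rpm, dir flips to −; running = −1715.4468
Stage 4 [63T→63T]: ω = 1715.4468×63/63 = 1715.4468 rpm, dir flips to +; running = +1715.4468
Stage 5 [63T→93T]: ω = 1715.4468×63/93 = 1162.0769 rpm, dir flips to −; running = −1162.0769

-1162.0769 rpm (opposite to input, |ω| = 1162.0769 rpm)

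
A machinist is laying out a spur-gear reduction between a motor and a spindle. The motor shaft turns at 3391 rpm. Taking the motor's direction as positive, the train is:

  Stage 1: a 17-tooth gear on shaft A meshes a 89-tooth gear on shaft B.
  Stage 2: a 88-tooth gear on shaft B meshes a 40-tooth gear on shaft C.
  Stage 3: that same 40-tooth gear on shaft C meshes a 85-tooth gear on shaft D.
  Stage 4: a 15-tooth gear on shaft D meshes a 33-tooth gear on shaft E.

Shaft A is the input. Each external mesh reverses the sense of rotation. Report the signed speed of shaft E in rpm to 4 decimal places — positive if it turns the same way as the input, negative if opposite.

+304.8090 rpm (same as input, |ω| = 304.8090 rpm)

Stage 1 [17T→89T]: ω = 3391.0000×17/89 = 647.7191 rpm, dir flips to −; running = −647.7191
Stage 2 [88T→40T]: ω = 647.7191×88/40 = 1424.9820 rpm, dir flips to +; running = +1424.9820
Stage 3 [40T→85T]: ω = 1424.9820×40/85 = 670.5798 rpm, dir flips to −; running = −670.5798
Stage 4 [15T→33T]: ω = 670.5798×15/33 = 304.8090 rpm, dir flips to +; running = +304.8090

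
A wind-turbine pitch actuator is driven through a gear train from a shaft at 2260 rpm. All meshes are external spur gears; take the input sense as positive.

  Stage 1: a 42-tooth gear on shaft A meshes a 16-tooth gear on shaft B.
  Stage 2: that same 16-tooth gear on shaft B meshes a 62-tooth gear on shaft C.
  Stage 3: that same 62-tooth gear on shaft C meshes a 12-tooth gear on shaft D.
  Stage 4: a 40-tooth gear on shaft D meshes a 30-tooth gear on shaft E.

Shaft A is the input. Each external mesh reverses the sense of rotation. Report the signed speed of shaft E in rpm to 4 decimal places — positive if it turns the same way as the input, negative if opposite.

+10546.6667 rpm (same as input, |ω| = 10546.6667 rpm)

Stage 1 [42T→16T]: ω = 2260.0000×42/16 = 5932.5000 rpm, dir flips to −; running = −5932.5000
Stage 2 [16T→62T]: ω = 5932.5000×16/62 = 1530.9677 rpm, dir flips to +; running = +1530.9677
Stage 3 [62T→12T]: ω = 1530.9677×62/12 = 7910.0000 rpm, dir flips to −; running = −7910.0000
Stage 4 [40T→30T]: ω = 7910.0000×40/30 = 10546.6667 rpm, dir flips to +; running = +10546.6667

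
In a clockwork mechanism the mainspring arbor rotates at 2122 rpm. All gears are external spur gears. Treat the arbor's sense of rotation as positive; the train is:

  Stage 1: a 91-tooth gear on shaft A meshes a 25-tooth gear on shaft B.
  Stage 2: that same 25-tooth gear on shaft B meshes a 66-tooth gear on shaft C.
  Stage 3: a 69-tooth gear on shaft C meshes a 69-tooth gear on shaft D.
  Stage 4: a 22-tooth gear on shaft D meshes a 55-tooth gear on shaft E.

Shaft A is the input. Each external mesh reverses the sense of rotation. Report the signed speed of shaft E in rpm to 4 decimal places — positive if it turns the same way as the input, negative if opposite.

+1170.3152 rpm (same as input, |ω| = 1170.3152 rpm)

Stage 1 [91T→25T]: ω = 2122.0000×91/25 = 7724.0800 rpm, dir flips to −; running = −7724.0800
Stage 2 [25T→66T]: ω = 7724.0800×25/66 = 2925.7879 rpm, dir flips to +; running = +2925.7879
Stage 3 [69T→69T]: ω = 2925.7879×69/69 = 2925.7879 rpm, dir flips to −; running = −2925.7879
Stage 4 [22T→55T]: ω = 2925.7879×22/55 = 1170.3152 rpm, dir flips to +; running = +1170.3152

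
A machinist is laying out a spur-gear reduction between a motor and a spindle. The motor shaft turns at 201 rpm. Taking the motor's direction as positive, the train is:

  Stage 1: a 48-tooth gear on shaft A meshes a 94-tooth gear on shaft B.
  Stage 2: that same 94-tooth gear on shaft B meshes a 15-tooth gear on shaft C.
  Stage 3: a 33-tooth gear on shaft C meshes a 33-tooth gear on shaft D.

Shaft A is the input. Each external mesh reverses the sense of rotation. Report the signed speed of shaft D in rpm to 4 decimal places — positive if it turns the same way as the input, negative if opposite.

Stage 1 [48T→94T]: ω = 201.0000×48/94 = 102.6383 rpm, dir flips to −; running = −102.6383
Stage 2 [94T→15T]: ω = 102.6383×94/15 = 643.2000 rpm, dir flips to +; running = +643.2000
Stage 3 [33T→33T]: ω = 643.2000×33/33 = 643.2000 rpm, dir flips to −; running = −643.2000

-643.2000 rpm (opposite to input, |ω| = 643.2000 rpm)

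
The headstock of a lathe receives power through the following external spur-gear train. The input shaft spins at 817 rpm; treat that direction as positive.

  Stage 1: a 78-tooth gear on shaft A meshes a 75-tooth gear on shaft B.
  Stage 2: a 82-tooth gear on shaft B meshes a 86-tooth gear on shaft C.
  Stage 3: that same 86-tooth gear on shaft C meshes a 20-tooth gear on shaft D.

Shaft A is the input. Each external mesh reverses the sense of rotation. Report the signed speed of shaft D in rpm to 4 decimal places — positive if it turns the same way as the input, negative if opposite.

Stage 1 [78T→75T]: ω = 817.0000×78/75 = 849.6800 rpm, dir flips to −; running = −849.6800
Stage 2 [82T→86T]: ω = 849.6800×82/86 = 810.1600 rpm, dir flips to +; running = +810.1600
Stage 3 [86T→20T]: ω = 810.1600×86/20 = 3483.6880 rpm, dir flips to −; running = −3483.6880

-3483.6880 rpm (opposite to input, |ω| = 3483.6880 rpm)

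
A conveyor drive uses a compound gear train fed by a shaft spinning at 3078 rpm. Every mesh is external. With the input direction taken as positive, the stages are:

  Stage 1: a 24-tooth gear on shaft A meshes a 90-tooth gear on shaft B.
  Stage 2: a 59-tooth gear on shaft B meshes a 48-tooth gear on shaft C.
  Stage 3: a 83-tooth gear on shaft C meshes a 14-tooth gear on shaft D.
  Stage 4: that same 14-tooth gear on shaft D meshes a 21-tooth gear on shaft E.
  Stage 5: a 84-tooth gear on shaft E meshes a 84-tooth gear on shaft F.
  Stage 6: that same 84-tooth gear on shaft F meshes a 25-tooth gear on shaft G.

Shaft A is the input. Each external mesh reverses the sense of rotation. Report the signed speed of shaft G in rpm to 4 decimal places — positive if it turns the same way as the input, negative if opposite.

Stage 1 [24T→90T]: ω = 3078.0000×24/90 = 820.8000 rpm, dir flips to −; running = −820.8000
Stage 2 [59T→48T]: ω = 820.8000×59/48 = 1008.9000 rpm, dir flips to +; running = +1008.9000
Stage 3 [83T→14T]: ω = 1008.9000×83/14 = 5981.3357 rpm, dir flips to −; running = −5981.3357
Stage 4 [14T→21T]: ω = 5981.3357×14/21 = 3987.5571 rpm, dir flips to +; running = +3987.5571
Stage 5 [84T→84T]: ω = 3987.5571×84/84 = 3987.5571 rpm, dir flips to −; running = −3987.5571
Stage 6 [84T→25T]: ω = 3987.5571×84/25 = 13398.1920 rpm, dir flips to +; running = +13398.1920

+13398.1920 rpm (same as input, |ω| = 13398.1920 rpm)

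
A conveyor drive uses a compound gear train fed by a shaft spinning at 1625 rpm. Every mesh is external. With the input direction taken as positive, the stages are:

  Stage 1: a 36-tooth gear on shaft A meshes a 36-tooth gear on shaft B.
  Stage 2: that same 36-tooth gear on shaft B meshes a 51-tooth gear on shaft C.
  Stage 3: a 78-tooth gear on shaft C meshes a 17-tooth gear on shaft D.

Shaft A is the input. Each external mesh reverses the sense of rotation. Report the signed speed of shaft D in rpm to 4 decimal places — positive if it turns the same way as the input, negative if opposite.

-5262.9758 rpm (opposite to input, |ω| = 5262.9758 rpm)

Stage 1 [36T→36T]: ω = 1625.0000×36/36 = 1625.0000 rpm, dir flips to −; running = −1625.0000
Stage 2 [36T→51T]: ω = 1625.0000×36/51 = 1147.0588 rpm, dir flips to +; running = +1147.0588
Stage 3 [78T→17T]: ω = 1147.0588×78/17 = 5262.9758 rpm, dir flips to −; running = −5262.9758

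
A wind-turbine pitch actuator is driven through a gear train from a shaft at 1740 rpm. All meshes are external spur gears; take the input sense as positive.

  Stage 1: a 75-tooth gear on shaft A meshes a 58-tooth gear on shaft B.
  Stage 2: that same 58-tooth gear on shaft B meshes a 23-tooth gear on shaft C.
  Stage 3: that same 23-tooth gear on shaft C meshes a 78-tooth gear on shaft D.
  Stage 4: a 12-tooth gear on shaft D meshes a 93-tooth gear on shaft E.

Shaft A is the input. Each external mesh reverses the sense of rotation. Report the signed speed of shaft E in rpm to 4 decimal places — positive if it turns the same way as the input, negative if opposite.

Stage 1 [75T→58T]: ω = 1740.0000×75/58 = 2250.0000 rpm, dir flips to −; running = −2250.0000
Stage 2 [58T→23T]: ω = 2250.0000×58/23 = 5673.9130 rpm, dir flips to +; running = +5673.9130
Stage 3 [23T→78T]: ω = 5673.9130×23/78 = 1673.0769 rpm, dir flips to −; running = −1673.0769
Stage 4 [12T→93T]: ω = 1673.0769×12/93 = 215.8809 rpm, dir flips to +; running = +215.8809

+215.8809 rpm (same as input, |ω| = 215.8809 rpm)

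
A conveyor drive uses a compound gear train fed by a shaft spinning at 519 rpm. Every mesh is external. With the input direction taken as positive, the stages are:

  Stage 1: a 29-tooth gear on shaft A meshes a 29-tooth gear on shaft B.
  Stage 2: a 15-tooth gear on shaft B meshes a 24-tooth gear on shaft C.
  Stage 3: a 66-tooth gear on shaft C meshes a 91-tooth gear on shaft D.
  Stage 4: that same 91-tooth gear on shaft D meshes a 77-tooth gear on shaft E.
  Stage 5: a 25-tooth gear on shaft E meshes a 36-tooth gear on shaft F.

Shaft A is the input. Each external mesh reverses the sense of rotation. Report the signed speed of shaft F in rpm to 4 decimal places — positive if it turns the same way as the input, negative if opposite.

-193.0804 rpm (opposite to input, |ω| = 193.0804 rpm)

Stage 1 [29T→29T]: ω = 519.0000×29/29 = 519.0000 rpm, dir flips to −; running = −519.0000
Stage 2 [15T→24T]: ω = 519.0000×15/24 = 324.3750 rpm, dir flips to +; running = +324.3750
Stage 3 [66T→91T]: ω = 324.3750×66/91 = 235.2610 rpm, dir flips to −; running = −235.2610
Stage 4 [91T→77T]: ω = 235.2610×91/77 = 278.0357 rpm, dir flips to +; running = +278.0357
Stage 5 [25T→36T]: ω = 278.0357×25/36 = 193.0804 rpm, dir flips to −; running = −193.0804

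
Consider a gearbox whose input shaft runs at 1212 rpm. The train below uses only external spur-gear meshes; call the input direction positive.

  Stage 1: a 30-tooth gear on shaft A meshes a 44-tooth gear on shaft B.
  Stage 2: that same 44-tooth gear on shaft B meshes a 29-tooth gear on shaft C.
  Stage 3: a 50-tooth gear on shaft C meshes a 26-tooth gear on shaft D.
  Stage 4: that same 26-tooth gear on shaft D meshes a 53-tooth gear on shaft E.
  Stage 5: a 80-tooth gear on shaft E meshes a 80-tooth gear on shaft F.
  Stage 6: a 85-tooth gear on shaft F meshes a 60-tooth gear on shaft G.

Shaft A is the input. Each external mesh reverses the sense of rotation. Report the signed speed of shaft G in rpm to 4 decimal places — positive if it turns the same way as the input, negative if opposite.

+1675.6669 rpm (same as input, |ω| = 1675.6669 rpm)

Stage 1 [30T→44T]: ω = 1212.0000×30/44 = 826.3636 rpm, dir flips to −; running = −826.3636
Stage 2 [44T→29T]: ω = 826.3636×44/29 = 1253.7931 rpm, dir flips to +; running = +1253.7931
Stage 3 [50T→26T]: ω = 1253.7931×50/26 = 2411.1406 rpm, dir flips to −; running = −2411.1406
Stage 4 [26T→53T]: ω = 2411.1406×26/53 = 1182.8237 rpm, dir flips to +; running = +1182.8237
Stage 5 [80T→80T]: ω = 1182.8237×80/80 = 1182.8237 rpm, dir flips to −; running = −1182.8237
Stage 6 [85T→60T]: ω = 1182.8237×85/60 = 1675.6669 rpm, dir flips to +; running = +1675.6669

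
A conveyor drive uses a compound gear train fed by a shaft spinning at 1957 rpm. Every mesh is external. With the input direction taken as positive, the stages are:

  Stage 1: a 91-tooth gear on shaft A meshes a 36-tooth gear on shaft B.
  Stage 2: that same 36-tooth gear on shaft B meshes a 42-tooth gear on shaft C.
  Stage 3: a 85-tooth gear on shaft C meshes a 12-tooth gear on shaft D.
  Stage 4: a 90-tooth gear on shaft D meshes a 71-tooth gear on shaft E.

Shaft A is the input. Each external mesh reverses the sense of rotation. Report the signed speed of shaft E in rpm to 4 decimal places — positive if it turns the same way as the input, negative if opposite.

Stage 1 [91T→36T]: ω = 1957.0000×91/36 = 4946.8611 rpm, dir flips to −; running = −4946.8611
Stage 2 [36T→42T]: ω = 4946.8611×36/42 = 4240.1667 rpm, dir flips to +; running = +4240.1667
Stage 3 [85T→12T]: ω = 4240.1667×85/12 = 30034.5139 rpm, dir flips to −; running = −30034.5139
Stage 4 [90T→71T]: ω = 30034.5139×90/71 = 38071.9190 rpm, dir flips to +; running = +38071.9190

+38071.9190 rpm (same as input, |ω| = 38071.9190 rpm)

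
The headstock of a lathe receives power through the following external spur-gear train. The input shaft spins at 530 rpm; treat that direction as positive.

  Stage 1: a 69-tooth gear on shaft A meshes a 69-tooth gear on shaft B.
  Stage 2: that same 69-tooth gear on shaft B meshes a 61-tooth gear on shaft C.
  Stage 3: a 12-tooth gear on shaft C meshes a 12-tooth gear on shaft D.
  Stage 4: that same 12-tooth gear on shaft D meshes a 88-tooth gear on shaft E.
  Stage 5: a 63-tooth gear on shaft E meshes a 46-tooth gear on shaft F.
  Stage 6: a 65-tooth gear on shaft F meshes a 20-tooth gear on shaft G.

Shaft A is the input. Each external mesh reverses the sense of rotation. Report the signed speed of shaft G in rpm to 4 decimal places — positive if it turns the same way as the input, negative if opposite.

Stage 1 [69T→69T]: ω = 530.0000×69/69 = 530.0000 rpm, dir flips to −; running = −530.0000
Stage 2 [69T→61T]: ω = 530.0000×69/61 = 599.5082 rpm, dir flips to +; running = +599.5082
Stage 3 [12T→12T]: ω = 599.5082×12/12 = 599.5082 rpm, dir flips to −; running = −599.5082
Stage 4 [12T→88T]: ω = 599.5082×12/88 = 81.7511 rpm, dir flips to +; running = +81.7511
Stage 5 [63T→46T]: ω = 81.7511×63/46 = 111.9635 rpm, dir flips to −; running = −111.9635
Stage 6 [65T→20T]: ω = 111.9635×65/20 = 363.8813 rpm, dir flips to +; running = +363.8813

+363.8813 rpm (same as input, |ω| = 363.8813 rpm)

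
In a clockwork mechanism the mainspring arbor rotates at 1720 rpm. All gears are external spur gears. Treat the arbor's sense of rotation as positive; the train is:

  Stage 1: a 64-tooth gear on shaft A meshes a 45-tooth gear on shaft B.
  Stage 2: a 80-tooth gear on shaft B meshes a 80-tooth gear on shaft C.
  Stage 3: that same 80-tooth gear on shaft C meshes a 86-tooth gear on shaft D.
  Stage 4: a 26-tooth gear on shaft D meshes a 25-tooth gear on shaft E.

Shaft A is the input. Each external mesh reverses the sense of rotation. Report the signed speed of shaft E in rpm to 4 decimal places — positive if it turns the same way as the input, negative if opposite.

Stage 1 [64T→45T]: ω = 1720.0000×64/45 = 2446.2222 rpm, dir flips to −; running = −2446.2222
Stage 2 [80T→80T]: ω = 2446.2222×80/80 = 2446.2222 rpm, dir flips to +; running = +2446.2222
Stage 3 [80T→86T]: ω = 2446.2222×80/86 = 2275.5556 rpm, dir flips to −; running = −2275.5556
Stage 4 [26T→25T]: ω = 2275.5556×26/25 = 2366.5778 rpm, dir flips to +; running = +2366.5778

+2366.5778 rpm (same as input, |ω| = 2366.5778 rpm)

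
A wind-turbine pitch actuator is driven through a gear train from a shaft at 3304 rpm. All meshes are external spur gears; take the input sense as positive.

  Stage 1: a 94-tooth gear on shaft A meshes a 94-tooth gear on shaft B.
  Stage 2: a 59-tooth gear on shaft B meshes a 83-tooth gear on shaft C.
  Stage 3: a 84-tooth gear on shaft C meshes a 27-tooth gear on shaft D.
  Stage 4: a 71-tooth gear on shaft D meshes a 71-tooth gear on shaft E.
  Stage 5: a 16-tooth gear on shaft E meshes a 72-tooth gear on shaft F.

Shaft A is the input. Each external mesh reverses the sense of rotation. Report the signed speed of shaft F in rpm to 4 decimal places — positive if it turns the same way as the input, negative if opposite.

Stage 1 [94T→94T]: ω = 3304.0000×94/94 = 3304.0000 rpm, dir flips to −; running = −3304.0000
Stage 2 [59T→83T]: ω = 3304.0000×59/83 = 2348.6265 rpm, dir flips to +; running = +2348.6265
Stage 3 [84T→27T]: ω = 2348.6265×84/27 = 7306.8380 rpm, dir flips to −; running = −7306.8380
Stage 4 [71T→71T]: ω = 7306.8380×71/71 = 7306.8380 rpm, dir flips to +; running = +7306.8380
Stage 5 [16T→72T]: ω = 7306.8380×16/72 = 1623.7418 rpm, dir flips to −; running = −1623.7418

-1623.7418 rpm (opposite to input, |ω| = 1623.7418 rpm)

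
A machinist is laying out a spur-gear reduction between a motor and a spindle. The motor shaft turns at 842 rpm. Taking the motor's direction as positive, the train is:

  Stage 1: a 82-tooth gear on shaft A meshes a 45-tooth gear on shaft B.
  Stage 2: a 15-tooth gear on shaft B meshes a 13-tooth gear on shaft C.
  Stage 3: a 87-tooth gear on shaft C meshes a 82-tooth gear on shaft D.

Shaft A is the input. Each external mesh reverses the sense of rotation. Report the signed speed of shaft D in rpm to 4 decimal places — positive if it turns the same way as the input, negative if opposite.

Stage 1 [82T→45T]: ω = 842.0000×82/45 = 1534.3111 rpm, dir flips to −; running = −1534.3111
Stage 2 [15T→13T]: ω = 1534.3111×15/13 = 1770.3590 rpm, dir flips to +; running = +1770.3590
Stage 3 [87T→82T]: ω = 1770.3590×87/82 = 1878.3077 rpm, dir flips to −; running = −1878.3077

-1878.3077 rpm (opposite to input, |ω| = 1878.3077 rpm)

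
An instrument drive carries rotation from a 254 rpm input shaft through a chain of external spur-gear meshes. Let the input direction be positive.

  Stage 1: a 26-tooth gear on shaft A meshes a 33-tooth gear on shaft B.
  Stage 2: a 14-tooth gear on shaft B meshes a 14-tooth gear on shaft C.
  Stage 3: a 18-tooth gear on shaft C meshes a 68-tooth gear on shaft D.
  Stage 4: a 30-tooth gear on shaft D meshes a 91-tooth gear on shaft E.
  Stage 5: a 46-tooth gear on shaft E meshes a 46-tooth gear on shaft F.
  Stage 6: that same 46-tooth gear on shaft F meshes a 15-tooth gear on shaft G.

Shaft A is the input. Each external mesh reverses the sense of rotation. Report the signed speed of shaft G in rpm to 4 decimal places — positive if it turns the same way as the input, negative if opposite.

+53.5554 rpm (same as input, |ω| = 53.5554 rpm)

Stage 1 [26T→33T]: ω = 254.0000×26/33 = 200.1212 rpm, dir flips to −; running = −200.1212
Stage 2 [14T→14T]: ω = 200.1212×14/14 = 200.1212 rpm, dir flips to +; running = +200.1212
Stage 3 [18T→68T]: ω = 200.1212×18/68 = 52.9733 rpm, dir flips to −; running = −52.9733
Stage 4 [30T→91T]: ω = 52.9733×30/91 = 17.4637 rpm, dir flips to +; running = +17.4637
Stage 5 [46T→46T]: ω = 17.4637×46/46 = 17.4637 rpm, dir flips to −; running = −17.4637
Stage 6 [46T→15T]: ω = 17.4637×46/15 = 53.5554 rpm, dir flips to +; running = +53.5554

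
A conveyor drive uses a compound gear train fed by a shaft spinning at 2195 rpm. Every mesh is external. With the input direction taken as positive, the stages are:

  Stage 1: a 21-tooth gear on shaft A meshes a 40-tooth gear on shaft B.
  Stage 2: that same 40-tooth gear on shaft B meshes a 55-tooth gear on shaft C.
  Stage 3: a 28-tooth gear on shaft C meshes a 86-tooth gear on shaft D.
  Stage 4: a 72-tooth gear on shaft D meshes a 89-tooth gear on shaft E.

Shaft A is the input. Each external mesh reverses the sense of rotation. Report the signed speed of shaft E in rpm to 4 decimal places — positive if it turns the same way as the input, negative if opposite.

Stage 1 [21T→40T]: ω = 2195.0000×21/40 = 1152.3750 rpm, dir flips to −; running = −1152.3750
Stage 2 [40T→55T]: ω = 1152.3750×40/55 = 838.0909 rpm, dir flips to +; running = +838.0909
Stage 3 [28T→86T]: ω = 838.0909×28/86 = 272.8668 rpm, dir flips to −; running = −272.8668
Stage 4 [72T→89T]: ω = 272.8668×72/89 = 220.7462 rpm, dir flips to +; running = +220.7462

+220.7462 rpm (same as input, |ω| = 220.7462 rpm)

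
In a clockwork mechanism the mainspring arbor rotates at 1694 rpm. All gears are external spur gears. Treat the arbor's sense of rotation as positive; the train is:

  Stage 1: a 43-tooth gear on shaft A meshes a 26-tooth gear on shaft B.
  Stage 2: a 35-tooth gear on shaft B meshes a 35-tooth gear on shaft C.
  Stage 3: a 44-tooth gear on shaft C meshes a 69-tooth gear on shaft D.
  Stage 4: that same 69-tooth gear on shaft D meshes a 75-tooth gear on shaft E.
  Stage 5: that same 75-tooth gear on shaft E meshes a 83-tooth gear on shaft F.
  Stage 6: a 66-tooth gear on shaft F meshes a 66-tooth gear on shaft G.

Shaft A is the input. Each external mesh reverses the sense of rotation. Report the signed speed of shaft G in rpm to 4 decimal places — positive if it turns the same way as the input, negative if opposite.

Stage 1 [43T→26T]: ω = 1694.0000×43/26 = 2801.6154 rpm, dir flips to −; running = −2801.6154
Stage 2 [35T→35T]: ω = 2801.6154×35/35 = 2801.6154 rpm, dir flips to +; running = +2801.6154
Stage 3 [44T→69T]: ω = 2801.6154×44/69 = 1786.5373 rpm, dir flips to −; running = −1786.5373
Stage 4 [69T→75T]: ω = 1786.5373×69/75 = 1643.6144 rpm, dir flips to +; running = +1643.6144
Stage 5 [75T→83T]: ω = 1643.6144×75/83 = 1485.1937 rpm, dir flips to −; running = −1485.1937
Stage 6 [66T→66T]: ω = 1485.1937×66/66 = 1485.1937 rpm, dir flips to +; running = +1485.1937

+1485.1937 rpm (same as input, |ω| = 1485.1937 rpm)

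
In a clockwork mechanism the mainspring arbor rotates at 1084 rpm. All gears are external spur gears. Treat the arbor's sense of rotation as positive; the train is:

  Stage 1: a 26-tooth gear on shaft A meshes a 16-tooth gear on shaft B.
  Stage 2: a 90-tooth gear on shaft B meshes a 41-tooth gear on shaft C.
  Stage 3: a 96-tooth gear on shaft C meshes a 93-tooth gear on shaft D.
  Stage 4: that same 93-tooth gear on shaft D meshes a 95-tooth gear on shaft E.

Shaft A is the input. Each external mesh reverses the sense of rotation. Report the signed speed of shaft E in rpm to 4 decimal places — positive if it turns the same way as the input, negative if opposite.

Stage 1 [26T→16T]: ω = 1084.0000×26/16 = 1761.5000 rpm, dir flips to −; running = −1761.5000
Stage 2 [90T→41T]: ω = 1761.5000×90/41 = 3866.7073 rpm, dir flips to +; running = +3866.7073
Stage 3 [96T→93T]: ω = 3866.7073×96/93 = 3991.4398 rpm, dir flips to −; running = −3991.4398
Stage 4 [93T→95T]: ω = 3991.4398×93/95 = 3907.4095 rpm, dir flips to +; running = +3907.4095

+3907.4095 rpm (same as input, |ω| = 3907.4095 rpm)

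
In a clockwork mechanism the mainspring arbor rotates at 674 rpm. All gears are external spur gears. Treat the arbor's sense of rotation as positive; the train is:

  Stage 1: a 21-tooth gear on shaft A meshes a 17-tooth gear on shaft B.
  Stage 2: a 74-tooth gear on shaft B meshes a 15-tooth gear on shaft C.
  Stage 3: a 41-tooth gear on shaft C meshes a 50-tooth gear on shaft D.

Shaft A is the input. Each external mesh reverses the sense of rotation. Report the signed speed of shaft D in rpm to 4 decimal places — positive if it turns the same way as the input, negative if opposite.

-3368.0969 rpm (opposite to input, |ω| = 3368.0969 rpm)

Stage 1 [21T→17T]: ω = 674.0000×21/17 = 832.5882 rpm, dir flips to −; running = −832.5882
Stage 2 [74T→15T]: ω = 832.5882×74/15 = 4107.4353 rpm, dir flips to +; running = +4107.4353
Stage 3 [41T→50T]: ω = 4107.4353×41/50 = 3368.0969 rpm, dir flips to −; running = −3368.0969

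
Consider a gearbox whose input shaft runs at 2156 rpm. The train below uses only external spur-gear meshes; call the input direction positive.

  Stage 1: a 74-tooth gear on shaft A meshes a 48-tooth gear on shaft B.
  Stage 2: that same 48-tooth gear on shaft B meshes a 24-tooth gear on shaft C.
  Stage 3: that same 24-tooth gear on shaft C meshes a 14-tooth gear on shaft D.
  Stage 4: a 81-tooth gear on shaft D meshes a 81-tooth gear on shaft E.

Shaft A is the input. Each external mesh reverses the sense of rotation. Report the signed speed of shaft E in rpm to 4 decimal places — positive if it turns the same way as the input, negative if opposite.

Stage 1 [74T→48T]: ω = 2156.0000×74/48 = 3323.8333 rpm, dir flips to −; running = −3323.8333
Stage 2 [48T→24T]: ω = 3323.8333×48/24 = 6647.6667 rpm, dir flips to +; running = +6647.6667
Stage 3 [24T→14T]: ω = 6647.6667×24/14 = 11396.0000 rpm, dir flips to −; running = −11396.0000
Stage 4 [81T→81T]: ω = 11396.0000×81/81 = 11396.0000 rpm, dir flips to +; running = +11396.0000

+11396.0000 rpm (same as input, |ω| = 11396.0000 rpm)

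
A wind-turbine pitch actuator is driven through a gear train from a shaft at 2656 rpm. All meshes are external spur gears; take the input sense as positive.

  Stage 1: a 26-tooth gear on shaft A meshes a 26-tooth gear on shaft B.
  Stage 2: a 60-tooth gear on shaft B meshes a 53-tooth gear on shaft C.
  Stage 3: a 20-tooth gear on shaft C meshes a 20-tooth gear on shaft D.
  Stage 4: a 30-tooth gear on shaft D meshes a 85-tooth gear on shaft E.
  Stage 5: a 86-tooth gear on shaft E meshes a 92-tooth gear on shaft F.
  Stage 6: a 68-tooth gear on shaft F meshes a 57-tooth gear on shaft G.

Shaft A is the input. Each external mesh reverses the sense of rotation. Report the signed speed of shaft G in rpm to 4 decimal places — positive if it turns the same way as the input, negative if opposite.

+1183.4515 rpm (same as input, |ω| = 1183.4515 rpm)

Stage 1 [26T→26T]: ω = 2656.0000×26/26 = 2656.0000 rpm, dir flips to −; running = −2656.0000
Stage 2 [60T→53T]: ω = 2656.0000×60/53 = 3006.7925 rpm, dir flips to +; running = +3006.7925
Stage 3 [20T→20T]: ω = 3006.7925×20/20 = 3006.7925 rpm, dir flips to −; running = −3006.7925
Stage 4 [30T→85T]: ω = 3006.7925×30/85 = 1061.2209 rpm, dir flips to +; running = +1061.2209
Stage 5 [86T→92T]: ω = 1061.2209×86/92 = 992.0108 rpm, dir flips to −; running = −992.0108
Stage 6 [68T→57T]: ω = 992.0108×68/57 = 1183.4515 rpm, dir flips to +; running = +1183.4515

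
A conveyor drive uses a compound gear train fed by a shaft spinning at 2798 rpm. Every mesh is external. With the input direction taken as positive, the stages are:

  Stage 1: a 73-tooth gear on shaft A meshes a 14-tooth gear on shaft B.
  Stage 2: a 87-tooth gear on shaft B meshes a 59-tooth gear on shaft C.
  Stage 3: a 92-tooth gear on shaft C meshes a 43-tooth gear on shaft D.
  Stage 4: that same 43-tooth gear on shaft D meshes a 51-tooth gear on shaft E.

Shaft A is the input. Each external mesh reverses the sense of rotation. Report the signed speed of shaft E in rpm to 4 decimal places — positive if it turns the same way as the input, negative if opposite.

+38808.5509 rpm (same as input, |ω| = 38808.5509 rpm)

Stage 1 [73T→14T]: ω = 2798.0000×73/14 = 14589.5714 rpm, dir flips to −; running = −14589.5714
Stage 2 [87T→59T]: ω = 14589.5714×87/59 = 21513.4358 rpm, dir flips to +; running = +21513.4358
Stage 3 [92T→43T]: ω = 21513.4358×92/43 = 46028.7464 rpm, dir flips to −; running = −46028.7464
Stage 4 [43T→51T]: ω = 46028.7464×43/51 = 38808.5509 rpm, dir flips to +; running = +38808.5509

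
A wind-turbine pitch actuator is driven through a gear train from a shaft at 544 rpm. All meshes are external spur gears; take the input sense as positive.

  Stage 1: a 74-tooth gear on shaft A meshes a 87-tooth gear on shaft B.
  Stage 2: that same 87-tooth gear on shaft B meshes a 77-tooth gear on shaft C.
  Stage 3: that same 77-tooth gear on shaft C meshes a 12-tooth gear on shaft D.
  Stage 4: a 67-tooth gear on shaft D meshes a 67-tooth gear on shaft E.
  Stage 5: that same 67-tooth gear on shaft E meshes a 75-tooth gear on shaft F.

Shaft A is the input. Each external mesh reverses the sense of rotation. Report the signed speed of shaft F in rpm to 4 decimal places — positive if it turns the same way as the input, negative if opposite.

Stage 1 [74T→87T]: ω = 544.0000×74/87 = 462.7126 rpm, dir flips to −; running = −462.7126
Stage 2 [87T→77T]: ω = 462.7126×87/77 = 522.8052 rpm, dir flips to +; running = +522.8052
Stage 3 [77T→12T]: ω = 522.8052×77/12 = 3354.6667 rpm, dir flips to −; running = −3354.6667
Stage 4 [67T→67T]: ω = 3354.6667×67/67 = 3354.6667 rpm, dir flips to +; running = +3354.6667
Stage 5 [67T→75T]: ω = 3354.6667×67/75 = 2996.8356 rpm, dir flips to −; running = −2996.8356

-2996.8356 rpm (opposite to input, |ω| = 2996.8356 rpm)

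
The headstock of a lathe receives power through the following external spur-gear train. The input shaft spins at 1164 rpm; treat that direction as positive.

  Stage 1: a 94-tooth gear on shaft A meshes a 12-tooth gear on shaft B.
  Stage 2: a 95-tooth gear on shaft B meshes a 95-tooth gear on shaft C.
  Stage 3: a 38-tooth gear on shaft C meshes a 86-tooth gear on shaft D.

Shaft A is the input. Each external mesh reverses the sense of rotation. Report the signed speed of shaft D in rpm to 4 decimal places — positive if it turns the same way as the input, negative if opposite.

-4028.8837 rpm (opposite to input, |ω| = 4028.8837 rpm)

Stage 1 [94T→12T]: ω = 1164.0000×94/12 = 9118.0000 rpm, dir flips to −; running = −9118.0000
Stage 2 [95T→95T]: ω = 9118.0000×95/95 = 9118.0000 rpm, dir flips to +; running = +9118.0000
Stage 3 [38T→86T]: ω = 9118.0000×38/86 = 4028.8837 rpm, dir flips to −; running = −4028.8837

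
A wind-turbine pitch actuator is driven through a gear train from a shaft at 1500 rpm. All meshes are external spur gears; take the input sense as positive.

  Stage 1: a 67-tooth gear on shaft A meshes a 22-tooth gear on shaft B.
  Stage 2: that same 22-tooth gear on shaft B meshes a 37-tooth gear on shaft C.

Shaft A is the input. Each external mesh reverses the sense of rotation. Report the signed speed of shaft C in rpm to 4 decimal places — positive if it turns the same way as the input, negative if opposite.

Stage 1 [67T→22T]: ω = 1500.0000×67/22 = 4568.1818 rpm, dir flips to −; running = −4568.1818
Stage 2 [22T→37T]: ω = 4568.1818×22/37 = 2716.2162 rpm, dir flips to +; running = +2716.2162

+2716.2162 rpm (same as input, |ω| = 2716.2162 rpm)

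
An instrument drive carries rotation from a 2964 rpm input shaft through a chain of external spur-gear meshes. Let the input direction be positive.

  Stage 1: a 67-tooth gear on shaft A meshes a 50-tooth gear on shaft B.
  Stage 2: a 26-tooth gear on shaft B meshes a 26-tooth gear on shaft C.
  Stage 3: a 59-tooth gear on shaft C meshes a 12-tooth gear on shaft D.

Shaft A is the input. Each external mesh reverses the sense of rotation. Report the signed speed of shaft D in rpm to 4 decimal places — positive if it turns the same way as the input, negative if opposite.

Stage 1 [67T→50T]: ω = 2964.0000×67/50 = 3971.7600 rpm, dir flips to −; running = −3971.7600
Stage 2 [26T→26T]: ω = 3971.7600×26/26 = 3971.7600 rpm, dir flips to +; running = +3971.7600
Stage 3 [59T→12T]: ω = 3971.7600×59/12 = 19527.8200 rpm, dir flips to −; running = −19527.8200

-19527.8200 rpm (opposite to input, |ω| = 19527.8200 rpm)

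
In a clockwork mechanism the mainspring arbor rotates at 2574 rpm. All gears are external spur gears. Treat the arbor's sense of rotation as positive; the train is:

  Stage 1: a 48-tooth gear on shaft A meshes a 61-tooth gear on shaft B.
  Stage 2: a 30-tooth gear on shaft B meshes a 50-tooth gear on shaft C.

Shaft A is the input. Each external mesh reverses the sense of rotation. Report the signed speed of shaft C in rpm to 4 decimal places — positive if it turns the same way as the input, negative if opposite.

+1215.2656 rpm (same as input, |ω| = 1215.2656 rpm)

Stage 1 [48T→61T]: ω = 2574.0000×48/61 = 2025.4426 rpm, dir flips to −; running = −2025.4426
Stage 2 [30T→50T]: ω = 2025.4426×30/50 = 1215.2656 rpm, dir flips to +; running = +1215.2656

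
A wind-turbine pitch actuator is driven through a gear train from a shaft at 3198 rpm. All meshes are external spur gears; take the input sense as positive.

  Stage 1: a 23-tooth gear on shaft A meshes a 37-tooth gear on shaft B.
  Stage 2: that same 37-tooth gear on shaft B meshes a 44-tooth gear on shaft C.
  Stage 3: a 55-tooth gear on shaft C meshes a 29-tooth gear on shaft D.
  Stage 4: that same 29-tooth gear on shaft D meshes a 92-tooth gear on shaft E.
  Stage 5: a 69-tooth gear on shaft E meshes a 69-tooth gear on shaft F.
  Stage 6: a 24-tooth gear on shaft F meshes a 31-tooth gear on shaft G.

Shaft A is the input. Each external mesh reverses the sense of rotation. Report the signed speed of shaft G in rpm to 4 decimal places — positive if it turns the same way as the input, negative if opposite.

+773.7097 rpm (same as input, |ω| = 773.7097 rpm)

Stage 1 [23T→37T]: ω = 3198.0000×23/37 = 1987.9459 rpm, dir flips to −; running = −1987.9459
Stage 2 [37T→44T]: ω = 1987.9459×37/44 = 1671.6818 rpm, dir flips to +; running = +1671.6818
Stage 3 [55T→29T]: ω = 1671.6818×55/29 = 3170.4310 rpm, dir flips to −; running = −3170.4310
Stage 4 [29T→92T]: ω = 3170.4310×29/92 = 999.3750 rpm, dir flips to +; running = +999.3750
Stage 5 [69T→69T]: ω = 999.3750×69/69 = 999.3750 rpm, dir flips to −; running = −999.3750
Stage 6 [24T→31T]: ω = 999.3750×24/31 = 773.7097 rpm, dir flips to +; running = +773.7097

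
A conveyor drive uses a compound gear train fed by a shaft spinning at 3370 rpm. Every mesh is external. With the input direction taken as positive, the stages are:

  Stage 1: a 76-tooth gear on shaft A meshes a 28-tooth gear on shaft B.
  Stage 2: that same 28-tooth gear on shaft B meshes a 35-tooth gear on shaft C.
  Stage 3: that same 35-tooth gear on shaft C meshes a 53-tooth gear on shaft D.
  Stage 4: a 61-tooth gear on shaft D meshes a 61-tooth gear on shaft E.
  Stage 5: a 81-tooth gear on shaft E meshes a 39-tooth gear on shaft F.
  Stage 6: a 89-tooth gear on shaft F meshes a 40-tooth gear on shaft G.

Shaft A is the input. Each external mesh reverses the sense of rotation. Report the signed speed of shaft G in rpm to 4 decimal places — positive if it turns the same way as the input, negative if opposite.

Stage 1 [76T→28T]: ω = 3370.0000×76/28 = 9147.1429 rpm, dir flips to −; running = −9147.1429
Stage 2 [28T→35T]: ω = 9147.1429×28/35 = 7317.7143 rpm, dir flips to +; running = +7317.7143
Stage 3 [35T→53T]: ω = 7317.7143×35/53 = 4832.4528 rpm, dir flips to −; running = −4832.4528
Stage 4 [61T→61T]: ω = 4832.4528×61/61 = 4832.4528 rpm, dir flips to +; running = +4832.4528
Stage 5 [81T→39T]: ω = 4832.4528×81/39 = 10036.6328 rpm, dir flips to −; running = −10036.6328
Stage 6 [89T→40T]: ω = 10036.6328×89/40 = 22331.5080 rpm, dir flips to +; running = +22331.5080

+22331.5080 rpm (same as input, |ω| = 22331.5080 rpm)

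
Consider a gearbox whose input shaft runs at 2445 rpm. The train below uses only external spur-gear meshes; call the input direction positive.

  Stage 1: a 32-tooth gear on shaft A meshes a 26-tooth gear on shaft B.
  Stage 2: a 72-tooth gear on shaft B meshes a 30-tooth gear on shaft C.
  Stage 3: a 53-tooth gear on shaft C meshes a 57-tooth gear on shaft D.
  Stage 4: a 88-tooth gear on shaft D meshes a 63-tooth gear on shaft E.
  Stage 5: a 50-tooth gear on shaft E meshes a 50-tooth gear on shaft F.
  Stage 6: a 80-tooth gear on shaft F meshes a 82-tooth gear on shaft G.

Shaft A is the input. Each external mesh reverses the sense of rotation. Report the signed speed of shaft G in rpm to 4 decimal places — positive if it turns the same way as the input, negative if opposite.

+9151.3677 rpm (same as input, |ω| = 9151.3677 rpm)

Stage 1 [32T→26T]: ω = 2445.0000×32/26 = 3009.2308 rpm, dir flips to −; running = −3009.2308
Stage 2 [72T→30T]: ω = 3009.2308×72/30 = 7222.1538 rpm, dir flips to +; running = +7222.1538
Stage 3 [53T→57T]: ω = 7222.1538×53/57 = 6715.3360 rpm, dir flips to −; running = −6715.3360
Stage 4 [88T→63T]: ω = 6715.3360×88/63 = 9380.1519 rpm, dir flips to +; running = +9380.1519
Stage 5 [50T→50T]: ω = 9380.1519×50/50 = 9380.1519 rpm, dir flips to −; running = −9380.1519
Stage 6 [80T→82T]: ω = 9380.1519×80/82 = 9151.3677 rpm, dir flips to +; running = +9151.3677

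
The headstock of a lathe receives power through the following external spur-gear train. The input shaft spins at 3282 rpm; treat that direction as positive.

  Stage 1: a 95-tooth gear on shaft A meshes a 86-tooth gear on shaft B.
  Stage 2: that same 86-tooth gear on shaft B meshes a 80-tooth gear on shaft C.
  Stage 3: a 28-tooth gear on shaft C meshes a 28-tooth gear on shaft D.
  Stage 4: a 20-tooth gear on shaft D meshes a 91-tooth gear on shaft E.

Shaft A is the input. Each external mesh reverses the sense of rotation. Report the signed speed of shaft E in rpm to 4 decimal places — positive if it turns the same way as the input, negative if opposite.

Stage 1 [95T→86T]: ω = 3282.0000×95/86 = 3625.4651 rpm, dir flips to −; running = −3625.4651
Stage 2 [86T→80T]: ω = 3625.4651×86/80 = 3897.3750 rpm, dir flips to +; running = +3897.3750
Stage 3 [28T→28T]: ω = 3897.3750×28/28 = 3897.3750 rpm, dir flips to −; running = −3897.3750
Stage 4 [20T→91T]: ω = 3897.3750×20/91 = 856.5659 rpm, dir flips to +; running = +856.5659

+856.5659 rpm (same as input, |ω| = 856.5659 rpm)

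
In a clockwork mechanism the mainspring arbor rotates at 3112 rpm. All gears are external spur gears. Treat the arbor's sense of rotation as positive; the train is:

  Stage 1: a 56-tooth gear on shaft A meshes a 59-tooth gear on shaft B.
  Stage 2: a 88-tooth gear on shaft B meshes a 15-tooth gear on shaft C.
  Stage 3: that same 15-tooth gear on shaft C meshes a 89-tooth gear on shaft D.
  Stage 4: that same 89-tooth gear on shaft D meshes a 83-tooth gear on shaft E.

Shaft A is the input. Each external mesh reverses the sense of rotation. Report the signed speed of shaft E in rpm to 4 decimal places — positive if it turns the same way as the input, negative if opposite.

+3131.7002 rpm (same as input, |ω| = 3131.7002 rpm)

Stage 1 [56T→59T]: ω = 3112.0000×56/59 = 2953.7627 rpm, dir flips to −; running = −2953.7627
Stage 2 [88T→15T]: ω = 2953.7627×88/15 = 17328.7412 rpm, dir flips to +; running = +17328.7412
Stage 3 [15T→89T]: ω = 17328.7412×15/89 = 2920.5744 rpm, dir flips to −; running = −2920.5744
Stage 4 [89T→83T]: ω = 2920.5744×89/83 = 3131.7002 rpm, dir flips to +; running = +3131.7002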